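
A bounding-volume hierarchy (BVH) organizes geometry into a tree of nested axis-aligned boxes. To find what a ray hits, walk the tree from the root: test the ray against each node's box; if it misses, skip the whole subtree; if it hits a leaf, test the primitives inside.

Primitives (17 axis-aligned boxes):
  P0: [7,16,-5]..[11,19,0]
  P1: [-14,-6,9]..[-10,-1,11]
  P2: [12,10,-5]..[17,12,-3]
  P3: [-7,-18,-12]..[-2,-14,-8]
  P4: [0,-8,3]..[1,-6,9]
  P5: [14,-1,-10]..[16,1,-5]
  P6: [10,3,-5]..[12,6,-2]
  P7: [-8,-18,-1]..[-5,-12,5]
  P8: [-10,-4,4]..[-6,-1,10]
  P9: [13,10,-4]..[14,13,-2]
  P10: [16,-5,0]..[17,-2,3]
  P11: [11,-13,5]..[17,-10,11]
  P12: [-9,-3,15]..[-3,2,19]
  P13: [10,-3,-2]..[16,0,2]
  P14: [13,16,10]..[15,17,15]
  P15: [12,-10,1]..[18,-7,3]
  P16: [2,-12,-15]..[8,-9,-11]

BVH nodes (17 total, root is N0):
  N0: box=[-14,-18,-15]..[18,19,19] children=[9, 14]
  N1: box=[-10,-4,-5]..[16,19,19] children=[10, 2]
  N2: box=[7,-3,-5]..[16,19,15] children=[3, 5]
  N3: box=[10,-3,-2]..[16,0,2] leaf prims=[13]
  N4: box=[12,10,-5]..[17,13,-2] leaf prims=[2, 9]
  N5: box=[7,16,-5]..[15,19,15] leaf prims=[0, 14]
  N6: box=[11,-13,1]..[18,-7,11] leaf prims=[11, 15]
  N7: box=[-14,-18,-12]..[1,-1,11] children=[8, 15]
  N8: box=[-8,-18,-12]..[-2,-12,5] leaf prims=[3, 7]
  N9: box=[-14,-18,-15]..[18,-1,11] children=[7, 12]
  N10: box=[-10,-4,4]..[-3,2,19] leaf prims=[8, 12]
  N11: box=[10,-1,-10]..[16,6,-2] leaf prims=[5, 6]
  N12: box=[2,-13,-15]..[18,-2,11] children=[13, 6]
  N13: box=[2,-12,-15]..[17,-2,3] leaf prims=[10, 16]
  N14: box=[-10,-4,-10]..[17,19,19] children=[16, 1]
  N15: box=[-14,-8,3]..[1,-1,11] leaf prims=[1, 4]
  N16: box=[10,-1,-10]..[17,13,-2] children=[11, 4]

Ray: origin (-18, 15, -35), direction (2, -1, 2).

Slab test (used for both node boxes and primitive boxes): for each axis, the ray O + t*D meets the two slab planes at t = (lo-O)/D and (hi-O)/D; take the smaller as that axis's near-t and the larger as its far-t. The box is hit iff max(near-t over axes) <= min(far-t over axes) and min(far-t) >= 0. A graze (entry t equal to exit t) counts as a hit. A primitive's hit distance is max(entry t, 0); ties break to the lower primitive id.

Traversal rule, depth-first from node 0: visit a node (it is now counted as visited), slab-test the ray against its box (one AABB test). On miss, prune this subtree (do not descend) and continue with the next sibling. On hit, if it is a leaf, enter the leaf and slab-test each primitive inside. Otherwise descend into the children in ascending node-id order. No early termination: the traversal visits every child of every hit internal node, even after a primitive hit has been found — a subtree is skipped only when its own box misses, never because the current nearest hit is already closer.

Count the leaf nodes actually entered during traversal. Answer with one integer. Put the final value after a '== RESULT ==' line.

Trace the traversal:
N0 x:[2,18] y:[-4,33] z:[10,27] -> hit [10,18], descend [9, 14]
  N9 x:[2,18] y:[16,33] z:[10,23] -> hit [16,18], descend [7, 12]
    N7 x:[2,19/2] y:[16,33] z:[23/2,23] -> miss, prune
    N12 x:[10,18] y:[17,28] z:[10,23] -> hit [17,18], descend [6, 13]
      N6 x:[29/2,18] y:[22,28] z:[18,23] -> miss, prune
      N13 x:[10,35/2] y:[17,27] z:[10,19] -> hit [17,35/2] leaf, test {P10@t=35/2, P16(miss)}
  N14 x:[4,35/2] y:[-4,19] z:[25/2,27] -> hit [25/2,35/2], descend [1, 16]
    N1 x:[4,17] y:[-4,19] z:[15,27] -> hit [15,17], descend [2, 10]
      N2 x:[25/2,17] y:[-4,18] z:[15,25] -> hit [15,17], descend [3, 5]
        N3 x:[14,17] y:[15,18] z:[33/2,37/2] -> hit [33/2,17] leaf, test {P13@t=33/2}
        N5 x:[25/2,33/2] y:[-4,-1] z:[15,25] -> miss, prune
      N10 x:[4,15/2] y:[13,19] z:[39/2,27] -> miss, prune
    N16 x:[14,35/2] y:[2,16] z:[25/2,33/2] -> hit [14,16], descend [4, 11]
      N4 x:[15,35/2] y:[2,5] z:[15,33/2] -> miss, prune
      N11 x:[14,17] y:[9,16] z:[25/2,33/2] -> hit [14,16] leaf, test {P5(miss), P6(miss)}

Visited [0, 9, 7, 12, 6, 13, 14, 1, 2, 3, 5, 10, 16, 4, 11]. Tests: 15 box, 3 leaf. Nearest: P13.

== RESULT ==
3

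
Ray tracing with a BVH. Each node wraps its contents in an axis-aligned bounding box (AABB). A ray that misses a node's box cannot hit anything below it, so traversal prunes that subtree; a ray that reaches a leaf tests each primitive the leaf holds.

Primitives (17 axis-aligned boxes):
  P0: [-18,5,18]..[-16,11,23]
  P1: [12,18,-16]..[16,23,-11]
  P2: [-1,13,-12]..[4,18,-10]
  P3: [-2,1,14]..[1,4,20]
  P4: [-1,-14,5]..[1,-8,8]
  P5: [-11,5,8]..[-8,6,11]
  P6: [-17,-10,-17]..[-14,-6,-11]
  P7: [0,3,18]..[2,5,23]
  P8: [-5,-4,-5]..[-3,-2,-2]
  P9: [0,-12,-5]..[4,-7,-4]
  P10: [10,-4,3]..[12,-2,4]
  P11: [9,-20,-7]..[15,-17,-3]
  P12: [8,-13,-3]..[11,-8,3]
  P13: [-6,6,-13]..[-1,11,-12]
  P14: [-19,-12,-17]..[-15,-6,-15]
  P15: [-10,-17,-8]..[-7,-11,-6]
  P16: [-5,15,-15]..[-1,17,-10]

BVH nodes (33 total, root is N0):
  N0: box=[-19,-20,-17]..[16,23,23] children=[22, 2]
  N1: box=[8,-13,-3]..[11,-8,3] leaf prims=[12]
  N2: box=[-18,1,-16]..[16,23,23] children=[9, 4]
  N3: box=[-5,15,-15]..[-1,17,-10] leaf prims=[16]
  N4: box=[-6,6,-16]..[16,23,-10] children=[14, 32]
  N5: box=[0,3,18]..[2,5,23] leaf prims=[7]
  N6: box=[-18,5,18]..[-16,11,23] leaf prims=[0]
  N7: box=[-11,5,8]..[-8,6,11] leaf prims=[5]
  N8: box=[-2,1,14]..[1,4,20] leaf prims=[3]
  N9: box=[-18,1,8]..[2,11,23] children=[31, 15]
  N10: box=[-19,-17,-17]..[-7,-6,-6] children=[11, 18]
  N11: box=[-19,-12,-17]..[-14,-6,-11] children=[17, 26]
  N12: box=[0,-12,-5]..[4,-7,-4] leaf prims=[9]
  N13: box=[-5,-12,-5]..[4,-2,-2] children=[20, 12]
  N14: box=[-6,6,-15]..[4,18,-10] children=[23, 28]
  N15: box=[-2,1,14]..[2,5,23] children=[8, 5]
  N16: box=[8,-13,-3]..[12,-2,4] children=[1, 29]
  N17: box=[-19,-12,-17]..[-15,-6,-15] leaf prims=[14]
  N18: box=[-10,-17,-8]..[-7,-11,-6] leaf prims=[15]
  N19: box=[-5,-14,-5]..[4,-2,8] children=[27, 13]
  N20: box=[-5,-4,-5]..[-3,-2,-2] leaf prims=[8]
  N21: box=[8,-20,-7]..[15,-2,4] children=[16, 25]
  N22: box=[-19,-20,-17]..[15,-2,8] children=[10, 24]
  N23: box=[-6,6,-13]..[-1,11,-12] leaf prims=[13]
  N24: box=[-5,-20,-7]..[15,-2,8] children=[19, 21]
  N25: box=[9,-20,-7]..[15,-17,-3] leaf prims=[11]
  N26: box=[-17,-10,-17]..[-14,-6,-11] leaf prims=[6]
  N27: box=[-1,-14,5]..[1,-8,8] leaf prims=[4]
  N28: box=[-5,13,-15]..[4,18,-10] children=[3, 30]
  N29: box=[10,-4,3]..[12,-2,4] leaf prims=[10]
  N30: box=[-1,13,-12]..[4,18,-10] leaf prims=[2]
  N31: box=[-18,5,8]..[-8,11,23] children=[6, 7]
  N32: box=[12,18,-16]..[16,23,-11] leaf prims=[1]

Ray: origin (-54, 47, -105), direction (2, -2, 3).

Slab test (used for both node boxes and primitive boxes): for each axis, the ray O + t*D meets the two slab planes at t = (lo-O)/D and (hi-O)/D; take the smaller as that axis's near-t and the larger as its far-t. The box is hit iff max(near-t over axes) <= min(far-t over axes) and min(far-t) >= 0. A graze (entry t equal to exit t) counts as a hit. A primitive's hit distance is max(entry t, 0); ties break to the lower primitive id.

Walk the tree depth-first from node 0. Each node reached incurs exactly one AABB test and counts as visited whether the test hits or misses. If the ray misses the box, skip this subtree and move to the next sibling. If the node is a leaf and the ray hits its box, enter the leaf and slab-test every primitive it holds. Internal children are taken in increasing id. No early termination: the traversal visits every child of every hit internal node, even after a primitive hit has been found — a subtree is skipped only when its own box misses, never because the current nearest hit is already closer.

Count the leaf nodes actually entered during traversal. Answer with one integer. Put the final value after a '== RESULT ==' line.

Walk:
N0 x:[35/2,35] y:[12,67/2] z:[88/3,128/3] -> hit [88/3,67/2], descend [2, 22]
  N2 x:[18,35] y:[12,23] z:[89/3,128/3] -> miss, prune
  N22 x:[35/2,69/2] y:[49/2,67/2] z:[88/3,113/3] -> hit [88/3,67/2], descend [10, 24]
    N10 x:[35/2,47/2] y:[53/2,32] z:[88/3,33] -> miss, prune
    N24 x:[49/2,69/2] y:[49/2,67/2] z:[98/3,113/3] -> hit [98/3,67/2], descend [19, 21]
      N19 x:[49/2,29] y:[49/2,61/2] z:[100/3,113/3] -> miss, prune
      N21 x:[31,69/2] y:[49/2,67/2] z:[98/3,109/3] -> hit [98/3,67/2], descend [16, 25]
        N16 x:[31,33] y:[49/2,30] z:[34,109/3] -> miss, prune
        N25 x:[63/2,69/2] y:[32,67/2] z:[98/3,34] -> hit [98/3,67/2] leaf, test {P11@t=98/3}

Summary -> nodes [0, 2, 22, 10, 24, 19, 21, 16, 25]; box-tests=9; leaf-entries=1; first=P11

== RESULT ==
1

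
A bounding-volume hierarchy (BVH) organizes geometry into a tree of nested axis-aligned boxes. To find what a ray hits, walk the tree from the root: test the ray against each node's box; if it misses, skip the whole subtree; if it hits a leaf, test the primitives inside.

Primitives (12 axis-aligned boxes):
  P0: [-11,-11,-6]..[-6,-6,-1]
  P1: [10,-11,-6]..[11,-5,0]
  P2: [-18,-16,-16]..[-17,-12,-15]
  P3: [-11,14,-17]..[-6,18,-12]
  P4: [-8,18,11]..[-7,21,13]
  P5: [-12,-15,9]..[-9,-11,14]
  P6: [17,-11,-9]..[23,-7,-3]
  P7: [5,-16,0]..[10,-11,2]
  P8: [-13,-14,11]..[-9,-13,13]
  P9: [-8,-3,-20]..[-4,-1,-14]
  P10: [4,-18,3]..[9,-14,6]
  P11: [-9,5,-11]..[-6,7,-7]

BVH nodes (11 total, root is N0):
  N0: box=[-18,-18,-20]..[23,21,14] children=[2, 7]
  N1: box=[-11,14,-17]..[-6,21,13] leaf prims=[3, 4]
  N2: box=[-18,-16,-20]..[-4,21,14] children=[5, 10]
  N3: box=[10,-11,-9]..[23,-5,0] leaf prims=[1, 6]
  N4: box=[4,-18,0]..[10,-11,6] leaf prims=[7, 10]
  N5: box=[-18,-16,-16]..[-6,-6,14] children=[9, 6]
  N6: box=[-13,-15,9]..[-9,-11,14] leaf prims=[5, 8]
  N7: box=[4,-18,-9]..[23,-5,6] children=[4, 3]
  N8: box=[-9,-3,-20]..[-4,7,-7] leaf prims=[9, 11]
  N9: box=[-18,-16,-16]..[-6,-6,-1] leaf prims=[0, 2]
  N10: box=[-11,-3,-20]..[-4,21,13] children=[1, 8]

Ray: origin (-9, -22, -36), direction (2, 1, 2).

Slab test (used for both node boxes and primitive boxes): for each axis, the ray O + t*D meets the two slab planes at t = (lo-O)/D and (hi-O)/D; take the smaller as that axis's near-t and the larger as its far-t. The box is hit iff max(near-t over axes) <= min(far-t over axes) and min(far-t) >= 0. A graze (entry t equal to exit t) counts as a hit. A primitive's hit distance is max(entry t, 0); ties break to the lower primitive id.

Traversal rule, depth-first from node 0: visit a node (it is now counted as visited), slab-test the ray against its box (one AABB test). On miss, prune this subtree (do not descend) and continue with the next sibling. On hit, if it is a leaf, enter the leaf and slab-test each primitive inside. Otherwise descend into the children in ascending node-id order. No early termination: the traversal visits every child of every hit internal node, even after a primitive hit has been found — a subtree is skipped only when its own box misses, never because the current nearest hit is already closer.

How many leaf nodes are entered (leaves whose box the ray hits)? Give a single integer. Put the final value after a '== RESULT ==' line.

Trace the traversal:
N0 x:[-9/2,16] y:[4,43] z:[8,25] -> hit [8,16], descend [2, 7]
  N2 x:[-9/2,5/2] y:[6,43] z:[8,25] -> miss, prune
  N7 x:[13/2,16] y:[4,17] z:[27/2,21] -> hit [27/2,16], descend [3, 4]
    N3 x:[19/2,16] y:[11,17] z:[27/2,18] -> hit [27/2,16] leaf, test {P1(miss), P6@t=27/2}
    N4 x:[13/2,19/2] y:[4,11] z:[18,21] -> miss, prune

Summary -> nodes [0, 2, 7, 3, 4]; box-tests=5; leaf-entries=1; first=P6

== RESULT ==
1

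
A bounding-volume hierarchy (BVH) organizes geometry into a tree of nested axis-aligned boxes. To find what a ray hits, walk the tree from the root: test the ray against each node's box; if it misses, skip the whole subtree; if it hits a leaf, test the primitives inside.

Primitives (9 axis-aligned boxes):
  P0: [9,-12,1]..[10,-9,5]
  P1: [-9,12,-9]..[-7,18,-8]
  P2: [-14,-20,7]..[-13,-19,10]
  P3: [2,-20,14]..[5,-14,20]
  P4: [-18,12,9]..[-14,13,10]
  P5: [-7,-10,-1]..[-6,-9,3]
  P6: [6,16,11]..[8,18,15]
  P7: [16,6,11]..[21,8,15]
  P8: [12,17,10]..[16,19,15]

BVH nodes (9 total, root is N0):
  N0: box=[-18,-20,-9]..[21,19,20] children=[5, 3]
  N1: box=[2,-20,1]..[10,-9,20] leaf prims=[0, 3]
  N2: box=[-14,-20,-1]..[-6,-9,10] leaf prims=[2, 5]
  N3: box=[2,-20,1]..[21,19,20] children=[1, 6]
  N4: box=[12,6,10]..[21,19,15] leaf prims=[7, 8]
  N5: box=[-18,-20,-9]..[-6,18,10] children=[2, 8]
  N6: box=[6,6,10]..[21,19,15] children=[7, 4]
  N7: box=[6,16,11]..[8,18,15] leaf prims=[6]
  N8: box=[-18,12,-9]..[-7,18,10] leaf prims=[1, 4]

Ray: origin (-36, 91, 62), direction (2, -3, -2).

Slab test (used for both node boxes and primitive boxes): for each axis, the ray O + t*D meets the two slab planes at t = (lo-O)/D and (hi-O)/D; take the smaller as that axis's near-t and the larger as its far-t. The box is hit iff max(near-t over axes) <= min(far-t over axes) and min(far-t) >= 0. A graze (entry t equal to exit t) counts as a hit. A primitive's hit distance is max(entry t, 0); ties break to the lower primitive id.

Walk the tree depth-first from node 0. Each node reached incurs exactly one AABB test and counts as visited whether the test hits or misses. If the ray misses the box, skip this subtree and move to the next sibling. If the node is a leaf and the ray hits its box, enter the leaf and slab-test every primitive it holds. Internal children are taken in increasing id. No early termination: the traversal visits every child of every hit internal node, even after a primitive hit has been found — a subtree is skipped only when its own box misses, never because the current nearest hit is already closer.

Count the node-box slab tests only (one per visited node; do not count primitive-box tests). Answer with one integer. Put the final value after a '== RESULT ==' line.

Walk:
N0 x:[9,57/2] y:[24,37] z:[21,71/2] -> hit [24,57/2], descend [3, 5]
  N3 x:[19,57/2] y:[24,37] z:[21,61/2] -> hit [24,57/2], descend [1, 6]
    N1 x:[19,23] y:[100/3,37] z:[21,61/2] -> miss, prune
    N6 x:[21,57/2] y:[24,85/3] z:[47/2,26] -> hit [24,26], descend [4, 7]
      N4 x:[24,57/2] y:[24,85/3] z:[47/2,26] -> hit [24,26] leaf, test {P7(miss), P8@t=24}
      N7 x:[21,22] y:[73/3,25] z:[47/2,51/2] -> miss, prune
  N5 x:[9,15] y:[73/3,37] z:[26,71/2] -> miss, prune

7 AABB tests over nodes [0, 3, 1, 6, 4, 7, 5]; 1 leaf entered; closest P8.

== RESULT ==
7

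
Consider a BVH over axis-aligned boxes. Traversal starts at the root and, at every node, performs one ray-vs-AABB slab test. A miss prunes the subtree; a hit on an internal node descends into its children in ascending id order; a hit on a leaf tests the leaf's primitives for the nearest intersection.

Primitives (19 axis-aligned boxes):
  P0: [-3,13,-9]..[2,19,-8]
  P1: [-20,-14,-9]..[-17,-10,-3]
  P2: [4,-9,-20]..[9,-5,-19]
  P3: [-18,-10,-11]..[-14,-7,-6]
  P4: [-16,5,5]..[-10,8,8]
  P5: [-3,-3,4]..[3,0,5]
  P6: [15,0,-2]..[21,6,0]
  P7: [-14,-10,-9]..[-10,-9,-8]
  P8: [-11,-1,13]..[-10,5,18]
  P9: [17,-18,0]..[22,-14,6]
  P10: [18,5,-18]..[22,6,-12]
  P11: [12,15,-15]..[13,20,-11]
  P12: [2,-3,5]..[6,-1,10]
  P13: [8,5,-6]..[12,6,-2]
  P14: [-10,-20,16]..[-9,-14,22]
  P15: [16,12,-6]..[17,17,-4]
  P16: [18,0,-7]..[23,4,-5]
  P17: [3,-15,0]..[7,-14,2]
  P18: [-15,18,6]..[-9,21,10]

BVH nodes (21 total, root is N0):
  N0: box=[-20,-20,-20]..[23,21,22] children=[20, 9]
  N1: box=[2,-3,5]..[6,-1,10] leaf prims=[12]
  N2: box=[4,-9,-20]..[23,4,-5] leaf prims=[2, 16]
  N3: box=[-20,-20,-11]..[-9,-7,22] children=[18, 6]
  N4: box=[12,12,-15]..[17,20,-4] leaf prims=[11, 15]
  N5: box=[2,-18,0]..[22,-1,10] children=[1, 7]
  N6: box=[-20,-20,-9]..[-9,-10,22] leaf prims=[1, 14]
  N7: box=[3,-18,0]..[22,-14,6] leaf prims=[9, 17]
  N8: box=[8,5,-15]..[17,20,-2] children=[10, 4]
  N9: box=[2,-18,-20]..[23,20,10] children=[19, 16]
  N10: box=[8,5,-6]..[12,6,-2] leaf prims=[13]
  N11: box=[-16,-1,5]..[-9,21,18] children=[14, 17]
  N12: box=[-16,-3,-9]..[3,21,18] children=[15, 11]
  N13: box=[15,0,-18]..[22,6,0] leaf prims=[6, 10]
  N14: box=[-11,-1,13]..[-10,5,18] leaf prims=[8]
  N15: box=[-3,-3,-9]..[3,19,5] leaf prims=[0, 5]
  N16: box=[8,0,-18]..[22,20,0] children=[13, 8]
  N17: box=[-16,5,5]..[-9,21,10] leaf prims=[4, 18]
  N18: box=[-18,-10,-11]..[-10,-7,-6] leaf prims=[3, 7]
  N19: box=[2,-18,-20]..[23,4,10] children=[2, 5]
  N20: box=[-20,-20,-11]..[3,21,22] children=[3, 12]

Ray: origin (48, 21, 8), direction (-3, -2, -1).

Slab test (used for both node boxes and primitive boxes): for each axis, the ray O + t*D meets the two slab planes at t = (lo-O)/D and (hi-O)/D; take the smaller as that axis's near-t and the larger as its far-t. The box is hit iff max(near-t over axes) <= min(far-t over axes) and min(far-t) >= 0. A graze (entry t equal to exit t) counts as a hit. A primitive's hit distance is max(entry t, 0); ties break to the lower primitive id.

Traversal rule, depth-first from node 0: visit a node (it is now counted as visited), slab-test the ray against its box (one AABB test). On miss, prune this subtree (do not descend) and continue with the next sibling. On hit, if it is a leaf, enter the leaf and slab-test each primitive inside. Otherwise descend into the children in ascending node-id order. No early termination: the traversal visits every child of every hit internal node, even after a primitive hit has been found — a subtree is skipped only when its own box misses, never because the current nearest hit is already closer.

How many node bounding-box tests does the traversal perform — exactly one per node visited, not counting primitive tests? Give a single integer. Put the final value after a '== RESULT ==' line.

Trace the traversal:
N0 x:[25/3,68/3] y:[0,41/2] z:[-14,28] -> hit [25/3,41/2], descend [9, 20]
  N9 x:[25/3,46/3] y:[1/2,39/2] z:[-2,28] -> hit [25/3,46/3], descend [16, 19]
    N16 x:[26/3,40/3] y:[1/2,21/2] z:[8,26] -> hit [26/3,21/2], descend [8, 13]
      N8 x:[31/3,40/3] y:[1/2,8] z:[10,23] -> miss, prune
      N13 x:[26/3,11] y:[15/2,21/2] z:[8,26] -> hit [26/3,21/2] leaf, test {P6@t=9, P10(miss)}
    N19 x:[25/3,46/3] y:[17/2,39/2] z:[-2,28] -> hit [17/2,46/3], descend [2, 5]
      N2 x:[25/3,44/3] y:[17/2,15] z:[13,28] -> hit [13,44/3] leaf, test {P2(miss), P16(miss)}
      N5 x:[26/3,46/3] y:[11,39/2] z:[-2,8] -> miss, prune
  N20 x:[15,68/3] y:[0,41/2] z:[-14,19] -> hit [15,19], descend [3, 12]
    N3 x:[19,68/3] y:[14,41/2] z:[-14,19] -> hit [19,19], descend [6, 18]
      N6 x:[19,68/3] y:[31/2,41/2] z:[-14,17] -> miss, prune
      N18 x:[58/3,22] y:[14,31/2] z:[14,19] -> miss, prune
    N12 x:[15,64/3] y:[0,12] z:[-10,17] -> miss, prune

order=[0, 9, 16, 8, 13, 19, 2, 5, 20, 3, 6, 18, 12]  |boxes|=13  |leaves|=2  hit=P6

== RESULT ==
13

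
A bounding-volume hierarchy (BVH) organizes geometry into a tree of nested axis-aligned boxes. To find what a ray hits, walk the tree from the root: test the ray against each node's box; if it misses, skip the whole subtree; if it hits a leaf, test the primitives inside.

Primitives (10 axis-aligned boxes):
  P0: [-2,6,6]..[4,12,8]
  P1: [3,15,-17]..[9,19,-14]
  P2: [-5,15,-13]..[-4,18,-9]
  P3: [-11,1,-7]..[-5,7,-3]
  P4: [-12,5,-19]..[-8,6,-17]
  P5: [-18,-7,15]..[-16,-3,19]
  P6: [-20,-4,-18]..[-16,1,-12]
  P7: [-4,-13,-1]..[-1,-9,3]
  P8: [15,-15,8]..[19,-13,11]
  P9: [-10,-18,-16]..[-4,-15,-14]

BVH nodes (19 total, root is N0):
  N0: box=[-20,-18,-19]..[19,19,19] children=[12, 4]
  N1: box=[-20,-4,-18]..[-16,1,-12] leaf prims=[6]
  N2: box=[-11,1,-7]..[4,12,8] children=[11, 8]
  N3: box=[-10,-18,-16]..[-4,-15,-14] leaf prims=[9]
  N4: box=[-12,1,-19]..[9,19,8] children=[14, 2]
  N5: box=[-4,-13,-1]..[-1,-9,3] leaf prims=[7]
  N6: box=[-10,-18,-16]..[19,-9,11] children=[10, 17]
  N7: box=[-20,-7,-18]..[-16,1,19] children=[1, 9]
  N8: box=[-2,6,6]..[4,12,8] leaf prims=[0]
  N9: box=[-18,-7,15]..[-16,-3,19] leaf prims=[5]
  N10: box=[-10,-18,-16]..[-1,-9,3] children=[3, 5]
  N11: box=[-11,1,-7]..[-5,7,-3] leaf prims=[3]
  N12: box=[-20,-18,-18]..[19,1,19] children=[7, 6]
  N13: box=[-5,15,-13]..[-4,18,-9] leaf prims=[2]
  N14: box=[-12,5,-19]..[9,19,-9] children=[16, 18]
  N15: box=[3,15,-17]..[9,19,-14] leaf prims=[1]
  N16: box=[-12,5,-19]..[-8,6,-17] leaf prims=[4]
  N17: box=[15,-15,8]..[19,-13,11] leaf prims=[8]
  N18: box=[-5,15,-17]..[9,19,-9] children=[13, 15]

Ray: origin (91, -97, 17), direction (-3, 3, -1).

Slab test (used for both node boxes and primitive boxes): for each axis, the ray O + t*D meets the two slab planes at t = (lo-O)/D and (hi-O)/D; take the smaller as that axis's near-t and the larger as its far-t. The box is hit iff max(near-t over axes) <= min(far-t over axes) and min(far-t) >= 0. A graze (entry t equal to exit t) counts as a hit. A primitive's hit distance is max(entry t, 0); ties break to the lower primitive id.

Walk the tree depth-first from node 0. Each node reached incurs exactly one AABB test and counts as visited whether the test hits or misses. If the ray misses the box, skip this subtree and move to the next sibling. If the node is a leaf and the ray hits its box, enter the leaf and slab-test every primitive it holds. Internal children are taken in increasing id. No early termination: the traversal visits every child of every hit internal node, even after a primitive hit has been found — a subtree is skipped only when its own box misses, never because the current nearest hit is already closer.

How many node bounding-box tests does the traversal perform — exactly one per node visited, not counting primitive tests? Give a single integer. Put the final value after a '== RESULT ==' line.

Traverse from the root:
N0 x:[24,37] y:[79/3,116/3] z:[-2,36] -> hit [79/3,36], descend [4, 12]
  N4 x:[82/3,103/3] y:[98/3,116/3] z:[9,36] -> hit [98/3,103/3], descend [2, 14]
    N2 x:[29,34] y:[98/3,109/3] z:[9,24] -> miss, prune
    N14 x:[82/3,103/3] y:[34,116/3] z:[26,36] -> hit [34,103/3], descend [16, 18]
      N16 x:[33,103/3] y:[34,103/3] z:[34,36] -> hit [34,103/3] leaf, test {P4@t=34}
      N18 x:[82/3,32] y:[112/3,116/3] z:[26,34] -> miss, prune
  N12 x:[24,37] y:[79/3,98/3] z:[-2,35] -> hit [79/3,98/3], descend [6, 7]
    N6 x:[24,101/3] y:[79/3,88/3] z:[6,33] -> hit [79/3,88/3], descend [10, 17]
      N10 x:[92/3,101/3] y:[79/3,88/3] z:[14,33] -> miss, prune
      N17 x:[24,76/3] y:[82/3,28] z:[6,9] -> miss, prune
    N7 x:[107/3,37] y:[30,98/3] z:[-2,35] -> miss, prune

Visited [0, 4, 2, 14, 16, 18, 12, 6, 10, 17, 7]. Tests: 11 box, 1 leaf. Nearest: P4.

== RESULT ==
11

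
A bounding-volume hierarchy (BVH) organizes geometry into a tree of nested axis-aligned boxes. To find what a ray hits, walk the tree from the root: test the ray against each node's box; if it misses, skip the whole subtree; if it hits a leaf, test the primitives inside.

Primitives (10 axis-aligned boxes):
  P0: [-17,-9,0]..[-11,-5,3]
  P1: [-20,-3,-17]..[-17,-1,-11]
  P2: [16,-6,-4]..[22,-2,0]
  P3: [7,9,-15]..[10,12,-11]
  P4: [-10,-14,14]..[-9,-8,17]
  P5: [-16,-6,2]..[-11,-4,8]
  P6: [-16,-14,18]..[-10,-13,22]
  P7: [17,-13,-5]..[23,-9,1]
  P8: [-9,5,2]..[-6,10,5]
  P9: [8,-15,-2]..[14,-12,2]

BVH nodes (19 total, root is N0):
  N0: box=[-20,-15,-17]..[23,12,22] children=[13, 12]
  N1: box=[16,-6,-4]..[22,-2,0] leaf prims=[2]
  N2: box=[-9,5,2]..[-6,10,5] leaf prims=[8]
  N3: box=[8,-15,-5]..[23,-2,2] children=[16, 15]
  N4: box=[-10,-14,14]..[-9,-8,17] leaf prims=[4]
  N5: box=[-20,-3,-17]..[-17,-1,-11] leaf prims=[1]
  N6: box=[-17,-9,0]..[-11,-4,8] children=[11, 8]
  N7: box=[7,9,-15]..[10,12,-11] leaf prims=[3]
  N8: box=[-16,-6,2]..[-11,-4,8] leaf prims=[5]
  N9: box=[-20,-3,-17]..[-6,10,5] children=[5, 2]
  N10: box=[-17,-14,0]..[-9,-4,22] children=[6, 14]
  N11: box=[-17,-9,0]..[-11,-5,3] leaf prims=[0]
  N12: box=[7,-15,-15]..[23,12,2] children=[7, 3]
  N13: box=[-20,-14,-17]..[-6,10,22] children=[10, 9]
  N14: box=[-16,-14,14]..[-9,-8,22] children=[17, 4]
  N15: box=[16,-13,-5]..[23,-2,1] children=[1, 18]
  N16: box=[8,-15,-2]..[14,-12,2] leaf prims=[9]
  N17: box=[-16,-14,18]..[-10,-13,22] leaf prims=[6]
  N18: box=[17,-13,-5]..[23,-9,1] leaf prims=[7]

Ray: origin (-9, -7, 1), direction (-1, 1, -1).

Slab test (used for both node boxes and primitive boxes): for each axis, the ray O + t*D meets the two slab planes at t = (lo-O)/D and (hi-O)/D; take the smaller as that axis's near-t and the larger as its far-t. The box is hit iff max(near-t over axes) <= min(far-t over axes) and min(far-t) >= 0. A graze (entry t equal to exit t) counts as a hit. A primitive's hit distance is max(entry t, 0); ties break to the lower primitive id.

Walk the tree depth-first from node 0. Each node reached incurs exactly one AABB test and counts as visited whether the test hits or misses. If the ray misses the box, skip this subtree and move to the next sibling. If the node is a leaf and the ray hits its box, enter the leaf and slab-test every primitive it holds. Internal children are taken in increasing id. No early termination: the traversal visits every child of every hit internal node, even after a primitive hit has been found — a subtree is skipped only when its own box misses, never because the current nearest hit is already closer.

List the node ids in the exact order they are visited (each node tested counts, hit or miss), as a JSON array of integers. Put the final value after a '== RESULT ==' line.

Trace the traversal:
N0 x:[-32,11] y:[-8,19] z:[-21,18] -> hit [-8,11], descend [12, 13]
  N12 x:[-32,-16] y:[-8,19] z:[-1,16] -> miss, prune
  N13 x:[-3,11] y:[-7,17] z:[-21,18] -> hit [-3,11], descend [9, 10]
    N9 x:[-3,11] y:[4,17] z:[-4,18] -> hit [4,11], descend [2, 5]
      N2 x:[-3,0] y:[12,17] z:[-4,-1] -> miss, prune
      N5 x:[8,11] y:[4,6] z:[12,18] -> miss, prune
    N10 x:[0,8] y:[-7,3] z:[-21,1] -> hit [0,1], descend [6, 14]
      N6 x:[2,8] y:[-2,3] z:[-7,1] -> miss, prune
      N14 x:[0,7] y:[-7,-1] z:[-21,-13] -> miss, prune

Summary -> nodes [0, 12, 13, 9, 2, 5, 10, 6, 14]; box-tests=9; leaf-entries=0; first=miss

== RESULT ==
[0, 12, 13, 9, 2, 5, 10, 6, 14]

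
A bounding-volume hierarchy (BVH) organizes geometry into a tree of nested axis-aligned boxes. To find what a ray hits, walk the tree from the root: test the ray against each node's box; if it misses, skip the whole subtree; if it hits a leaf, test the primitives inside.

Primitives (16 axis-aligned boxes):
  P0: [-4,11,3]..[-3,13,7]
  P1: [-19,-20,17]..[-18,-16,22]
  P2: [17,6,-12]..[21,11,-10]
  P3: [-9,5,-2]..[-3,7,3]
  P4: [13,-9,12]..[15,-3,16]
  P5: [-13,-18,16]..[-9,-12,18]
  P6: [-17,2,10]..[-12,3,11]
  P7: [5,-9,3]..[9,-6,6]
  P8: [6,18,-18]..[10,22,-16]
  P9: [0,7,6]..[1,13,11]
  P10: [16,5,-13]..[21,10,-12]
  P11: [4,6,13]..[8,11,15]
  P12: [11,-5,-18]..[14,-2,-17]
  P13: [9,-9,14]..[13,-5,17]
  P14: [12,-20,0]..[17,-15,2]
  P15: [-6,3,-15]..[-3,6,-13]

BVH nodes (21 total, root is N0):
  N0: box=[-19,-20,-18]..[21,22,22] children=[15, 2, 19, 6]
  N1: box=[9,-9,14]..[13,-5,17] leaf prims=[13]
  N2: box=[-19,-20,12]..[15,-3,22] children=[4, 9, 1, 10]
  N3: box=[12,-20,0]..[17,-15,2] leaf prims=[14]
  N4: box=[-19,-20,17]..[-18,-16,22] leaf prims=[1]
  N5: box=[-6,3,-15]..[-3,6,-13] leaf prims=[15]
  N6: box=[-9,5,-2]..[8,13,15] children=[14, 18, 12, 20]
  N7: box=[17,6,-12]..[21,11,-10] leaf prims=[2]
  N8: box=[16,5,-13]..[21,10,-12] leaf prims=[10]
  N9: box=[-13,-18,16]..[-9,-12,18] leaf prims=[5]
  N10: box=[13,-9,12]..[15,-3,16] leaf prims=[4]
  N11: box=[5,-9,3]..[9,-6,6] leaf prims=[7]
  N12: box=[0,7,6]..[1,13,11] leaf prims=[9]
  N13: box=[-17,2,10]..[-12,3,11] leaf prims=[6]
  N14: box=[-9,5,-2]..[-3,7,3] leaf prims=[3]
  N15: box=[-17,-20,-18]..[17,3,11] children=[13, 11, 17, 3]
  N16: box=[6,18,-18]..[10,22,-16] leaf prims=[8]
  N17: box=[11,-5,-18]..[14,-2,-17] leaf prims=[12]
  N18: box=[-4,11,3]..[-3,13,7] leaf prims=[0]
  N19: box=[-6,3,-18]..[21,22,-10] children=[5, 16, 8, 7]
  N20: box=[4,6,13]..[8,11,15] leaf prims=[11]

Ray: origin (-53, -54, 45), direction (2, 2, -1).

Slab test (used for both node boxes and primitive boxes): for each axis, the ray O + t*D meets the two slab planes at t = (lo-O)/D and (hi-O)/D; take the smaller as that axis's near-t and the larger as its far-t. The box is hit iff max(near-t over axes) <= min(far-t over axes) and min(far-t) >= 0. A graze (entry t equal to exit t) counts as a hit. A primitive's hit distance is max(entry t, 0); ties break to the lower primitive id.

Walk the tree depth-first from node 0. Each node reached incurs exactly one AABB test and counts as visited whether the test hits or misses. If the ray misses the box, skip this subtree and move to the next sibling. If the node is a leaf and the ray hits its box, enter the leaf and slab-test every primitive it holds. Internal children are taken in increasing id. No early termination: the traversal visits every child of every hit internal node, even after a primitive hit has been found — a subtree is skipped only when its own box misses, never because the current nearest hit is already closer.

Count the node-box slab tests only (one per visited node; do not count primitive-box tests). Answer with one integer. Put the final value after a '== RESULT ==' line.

Traverse from the root:
N0 x:[17,37] y:[17,38] z:[23,63] -> hit [23,37], descend [2, 6, 15, 19]
  N2 x:[17,34] y:[17,51/2] z:[23,33] -> hit [23,51/2], descend [1, 4, 9, 10]
    N1 x:[31,33] y:[45/2,49/2] z:[28,31] -> miss, prune
    N4 x:[17,35/2] y:[17,19] z:[23,28] -> miss, prune
    N9 x:[20,22] y:[18,21] z:[27,29] -> miss, prune
    N10 x:[33,34] y:[45/2,51/2] z:[29,33] -> miss, prune
  N6 x:[22,61/2] y:[59/2,67/2] z:[30,47] -> hit [30,61/2], descend [12, 14, 18, 20]
    N12 x:[53/2,27] y:[61/2,67/2] z:[34,39] -> miss, prune
    N14 x:[22,25] y:[59/2,61/2] z:[42,47] -> miss, prune
    N18 x:[49/2,25] y:[65/2,67/2] z:[38,42] -> miss, prune
    N20 x:[57/2,61/2] y:[30,65/2] z:[30,32] -> hit [30,61/2] leaf, test {P11@t=30}
  N15 x:[18,35] y:[17,57/2] z:[34,63] -> miss, prune
  N19 x:[47/2,37] y:[57/2,38] z:[55,63] -> miss, prune

Visited [0, 2, 1, 4, 9, 10, 6, 12, 14, 18, 20, 15, 19]. Tests: 13 box, 1 leaf. Nearest: P11.

== RESULT ==
13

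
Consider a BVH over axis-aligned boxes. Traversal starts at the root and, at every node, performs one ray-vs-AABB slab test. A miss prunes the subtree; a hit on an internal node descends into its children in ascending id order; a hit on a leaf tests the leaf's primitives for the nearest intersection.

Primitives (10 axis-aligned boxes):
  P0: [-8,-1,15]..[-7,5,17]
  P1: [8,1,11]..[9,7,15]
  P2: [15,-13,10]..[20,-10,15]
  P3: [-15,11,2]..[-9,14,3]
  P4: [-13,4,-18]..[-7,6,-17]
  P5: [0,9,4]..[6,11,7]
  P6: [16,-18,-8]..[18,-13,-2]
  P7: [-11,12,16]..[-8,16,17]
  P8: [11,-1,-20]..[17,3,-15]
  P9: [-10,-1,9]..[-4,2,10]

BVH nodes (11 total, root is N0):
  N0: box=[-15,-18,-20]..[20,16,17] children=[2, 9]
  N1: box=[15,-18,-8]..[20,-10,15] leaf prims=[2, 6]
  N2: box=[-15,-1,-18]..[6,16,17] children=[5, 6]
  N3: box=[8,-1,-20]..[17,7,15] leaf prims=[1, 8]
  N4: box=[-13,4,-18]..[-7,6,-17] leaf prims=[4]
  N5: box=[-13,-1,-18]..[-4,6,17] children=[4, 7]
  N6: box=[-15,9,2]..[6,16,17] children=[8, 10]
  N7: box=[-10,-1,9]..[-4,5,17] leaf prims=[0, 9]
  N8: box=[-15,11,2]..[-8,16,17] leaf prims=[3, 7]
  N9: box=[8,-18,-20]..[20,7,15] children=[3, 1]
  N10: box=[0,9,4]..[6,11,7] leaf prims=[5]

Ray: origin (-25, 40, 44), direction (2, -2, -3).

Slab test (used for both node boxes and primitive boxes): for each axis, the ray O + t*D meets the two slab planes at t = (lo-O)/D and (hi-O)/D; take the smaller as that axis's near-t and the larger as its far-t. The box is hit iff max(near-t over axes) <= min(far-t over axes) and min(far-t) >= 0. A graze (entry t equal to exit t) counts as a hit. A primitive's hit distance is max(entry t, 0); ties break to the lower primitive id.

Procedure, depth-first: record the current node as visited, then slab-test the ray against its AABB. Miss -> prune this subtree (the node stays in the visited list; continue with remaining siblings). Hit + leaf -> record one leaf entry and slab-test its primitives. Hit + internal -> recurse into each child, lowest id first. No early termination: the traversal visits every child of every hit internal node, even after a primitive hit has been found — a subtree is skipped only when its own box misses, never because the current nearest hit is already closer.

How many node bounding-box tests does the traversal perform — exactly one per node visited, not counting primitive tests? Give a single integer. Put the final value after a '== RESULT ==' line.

Walk:
N0 x:[5,45/2] y:[12,29] z:[9,64/3] -> hit [12,64/3], descend [2, 9]
  N2 x:[5,31/2] y:[12,41/2] z:[9,62/3] -> hit [12,31/2], descend [5, 6]
    N5 x:[6,21/2] y:[17,41/2] z:[9,62/3] -> miss, prune
    N6 x:[5,31/2] y:[12,31/2] z:[9,14] -> hit [12,14], descend [8, 10]
      N8 x:[5,17/2] y:[12,29/2] z:[9,14] -> miss, prune
      N10 x:[25/2,31/2] y:[29/2,31/2] z:[37/3,40/3] -> miss, prune
  N9 x:[33/2,45/2] y:[33/2,29] z:[29/3,64/3] -> hit [33/2,64/3], descend [1, 3]
    N1 x:[20,45/2] y:[25,29] z:[29/3,52/3] -> miss, prune
    N3 x:[33/2,21] y:[33/2,41/2] z:[29/3,64/3] -> hit [33/2,41/2] leaf, test {P1(miss), P8@t=59/3}

9 AABB tests over nodes [0, 2, 5, 6, 8, 10, 9, 1, 3]; 1 leaf entered; closest P8.

== RESULT ==
9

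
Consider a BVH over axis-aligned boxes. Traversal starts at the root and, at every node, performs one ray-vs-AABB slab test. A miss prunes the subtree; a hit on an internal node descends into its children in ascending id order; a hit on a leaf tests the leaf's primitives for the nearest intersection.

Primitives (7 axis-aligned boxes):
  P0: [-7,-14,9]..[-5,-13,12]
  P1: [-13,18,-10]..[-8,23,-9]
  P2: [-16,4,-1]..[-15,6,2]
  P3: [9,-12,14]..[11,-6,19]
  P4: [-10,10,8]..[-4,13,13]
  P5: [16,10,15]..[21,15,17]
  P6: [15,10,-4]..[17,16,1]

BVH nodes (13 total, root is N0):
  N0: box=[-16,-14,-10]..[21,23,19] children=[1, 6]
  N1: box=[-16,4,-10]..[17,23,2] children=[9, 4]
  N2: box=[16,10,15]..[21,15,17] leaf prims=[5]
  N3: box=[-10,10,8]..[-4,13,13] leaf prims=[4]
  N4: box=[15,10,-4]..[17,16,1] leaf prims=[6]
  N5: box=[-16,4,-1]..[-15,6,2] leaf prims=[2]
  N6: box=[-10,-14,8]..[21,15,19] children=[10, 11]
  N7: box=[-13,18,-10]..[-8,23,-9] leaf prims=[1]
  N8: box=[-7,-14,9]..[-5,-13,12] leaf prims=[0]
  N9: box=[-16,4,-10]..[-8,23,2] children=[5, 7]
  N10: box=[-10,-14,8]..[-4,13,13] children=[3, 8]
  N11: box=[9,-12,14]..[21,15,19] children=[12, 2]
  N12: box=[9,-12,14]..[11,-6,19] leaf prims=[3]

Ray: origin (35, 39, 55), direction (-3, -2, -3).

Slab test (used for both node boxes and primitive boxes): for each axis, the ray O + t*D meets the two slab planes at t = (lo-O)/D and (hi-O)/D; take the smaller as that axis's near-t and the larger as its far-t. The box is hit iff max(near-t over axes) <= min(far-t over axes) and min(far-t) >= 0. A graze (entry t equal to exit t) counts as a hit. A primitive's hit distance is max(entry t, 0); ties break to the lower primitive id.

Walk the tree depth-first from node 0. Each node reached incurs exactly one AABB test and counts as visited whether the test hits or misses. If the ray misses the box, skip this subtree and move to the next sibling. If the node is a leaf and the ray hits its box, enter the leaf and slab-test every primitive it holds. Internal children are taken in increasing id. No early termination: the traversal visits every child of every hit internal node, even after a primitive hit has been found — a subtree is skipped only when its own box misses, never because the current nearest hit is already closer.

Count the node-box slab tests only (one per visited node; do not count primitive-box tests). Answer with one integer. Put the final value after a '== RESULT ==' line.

Trace the traversal:
N0 x:[14/3,17] y:[8,53/2] z:[12,65/3] -> hit [12,17], descend [1, 6]
  N1 x:[6,17] y:[8,35/2] z:[53/3,65/3] -> miss, prune
  N6 x:[14/3,15] y:[12,53/2] z:[12,47/3] -> hit [12,15], descend [10, 11]
    N10 x:[13,15] y:[13,53/2] z:[14,47/3] -> hit [14,15], descend [3, 8]
      N3 x:[13,15] y:[13,29/2] z:[14,47/3] -> hit [14,29/2] leaf, test {P4@t=14}
      N8 x:[40/3,14] y:[26,53/2] z:[43/3,46/3] -> miss, prune
    N11 x:[14/3,26/3] y:[12,51/2] z:[12,41/3] -> miss, prune

order=[0, 1, 6, 10, 3, 8, 11]  |boxes|=7  |leaves|=1  hit=P4

== RESULT ==
7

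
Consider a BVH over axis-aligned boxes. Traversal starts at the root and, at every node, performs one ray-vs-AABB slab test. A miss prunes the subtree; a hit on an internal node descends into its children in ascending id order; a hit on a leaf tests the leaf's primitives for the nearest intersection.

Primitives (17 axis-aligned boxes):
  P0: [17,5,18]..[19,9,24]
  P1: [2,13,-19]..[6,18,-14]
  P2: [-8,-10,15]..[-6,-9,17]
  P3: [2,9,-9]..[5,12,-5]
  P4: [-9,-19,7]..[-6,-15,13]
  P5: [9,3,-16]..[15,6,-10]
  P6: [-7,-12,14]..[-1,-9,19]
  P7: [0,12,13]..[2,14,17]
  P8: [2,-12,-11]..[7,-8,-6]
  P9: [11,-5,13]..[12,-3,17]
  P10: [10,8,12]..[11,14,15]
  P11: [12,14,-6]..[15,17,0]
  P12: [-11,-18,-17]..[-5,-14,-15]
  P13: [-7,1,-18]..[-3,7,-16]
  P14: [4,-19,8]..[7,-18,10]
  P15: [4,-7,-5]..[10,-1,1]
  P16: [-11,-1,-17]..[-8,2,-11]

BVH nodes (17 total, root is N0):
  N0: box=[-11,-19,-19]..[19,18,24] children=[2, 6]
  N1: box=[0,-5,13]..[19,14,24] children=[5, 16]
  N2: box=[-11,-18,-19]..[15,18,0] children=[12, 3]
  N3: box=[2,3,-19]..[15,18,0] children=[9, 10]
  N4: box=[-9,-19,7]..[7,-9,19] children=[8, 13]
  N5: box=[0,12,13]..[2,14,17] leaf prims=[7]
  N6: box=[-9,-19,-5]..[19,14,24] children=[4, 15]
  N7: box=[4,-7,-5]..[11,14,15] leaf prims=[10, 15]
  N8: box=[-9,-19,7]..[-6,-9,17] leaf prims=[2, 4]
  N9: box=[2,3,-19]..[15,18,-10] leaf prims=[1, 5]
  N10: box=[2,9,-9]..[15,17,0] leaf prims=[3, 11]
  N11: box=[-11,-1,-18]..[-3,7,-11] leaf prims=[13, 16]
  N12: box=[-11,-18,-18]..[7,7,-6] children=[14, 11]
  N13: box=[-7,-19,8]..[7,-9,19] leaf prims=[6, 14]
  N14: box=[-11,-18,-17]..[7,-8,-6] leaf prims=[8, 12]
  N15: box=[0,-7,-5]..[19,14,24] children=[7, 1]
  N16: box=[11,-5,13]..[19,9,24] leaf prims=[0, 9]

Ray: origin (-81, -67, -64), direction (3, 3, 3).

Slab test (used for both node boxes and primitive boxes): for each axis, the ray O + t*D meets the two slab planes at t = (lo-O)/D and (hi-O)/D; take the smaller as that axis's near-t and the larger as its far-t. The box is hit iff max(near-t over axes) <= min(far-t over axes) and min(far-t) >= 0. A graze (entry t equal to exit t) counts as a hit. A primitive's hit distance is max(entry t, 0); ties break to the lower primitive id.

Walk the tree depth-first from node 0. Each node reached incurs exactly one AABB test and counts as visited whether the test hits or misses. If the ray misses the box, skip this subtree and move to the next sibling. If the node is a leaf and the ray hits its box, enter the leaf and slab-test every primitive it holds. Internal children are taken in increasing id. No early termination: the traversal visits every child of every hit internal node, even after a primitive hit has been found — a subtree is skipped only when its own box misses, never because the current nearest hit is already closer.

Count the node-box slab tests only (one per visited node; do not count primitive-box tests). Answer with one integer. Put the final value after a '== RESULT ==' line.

Trace the traversal:
N0 x:[70/3,100/3] y:[16,85/3] z:[15,88/3] -> hit [70/3,85/3], descend [2, 6]
  N2 x:[70/3,32] y:[49/3,85/3] z:[15,64/3] -> miss, prune
  N6 x:[24,100/3] y:[16,27] z:[59/3,88/3] -> hit [24,27], descend [4, 15]
    N4 x:[24,88/3] y:[16,58/3] z:[71/3,83/3] -> miss, prune
    N15 x:[27,100/3] y:[20,27] z:[59/3,88/3] -> hit [27,27], descend [1, 7]
      N1 x:[27,100/3] y:[62/3,27] z:[77/3,88/3] -> hit [27,27], descend [5, 16]
        N5 x:[27,83/3] y:[79/3,27] z:[77/3,27] -> hit [27,27] leaf, test {P7@t=27}
        N16 x:[92/3,100/3] y:[62/3,76/3] z:[77/3,88/3] -> miss, prune
      N7 x:[85/3,92/3] y:[20,27] z:[59/3,79/3] -> miss, prune

Visited [0, 2, 6, 4, 15, 1, 5, 16, 7]. Tests: 9 box, 1 leaf. Nearest: P7.

== RESULT ==
9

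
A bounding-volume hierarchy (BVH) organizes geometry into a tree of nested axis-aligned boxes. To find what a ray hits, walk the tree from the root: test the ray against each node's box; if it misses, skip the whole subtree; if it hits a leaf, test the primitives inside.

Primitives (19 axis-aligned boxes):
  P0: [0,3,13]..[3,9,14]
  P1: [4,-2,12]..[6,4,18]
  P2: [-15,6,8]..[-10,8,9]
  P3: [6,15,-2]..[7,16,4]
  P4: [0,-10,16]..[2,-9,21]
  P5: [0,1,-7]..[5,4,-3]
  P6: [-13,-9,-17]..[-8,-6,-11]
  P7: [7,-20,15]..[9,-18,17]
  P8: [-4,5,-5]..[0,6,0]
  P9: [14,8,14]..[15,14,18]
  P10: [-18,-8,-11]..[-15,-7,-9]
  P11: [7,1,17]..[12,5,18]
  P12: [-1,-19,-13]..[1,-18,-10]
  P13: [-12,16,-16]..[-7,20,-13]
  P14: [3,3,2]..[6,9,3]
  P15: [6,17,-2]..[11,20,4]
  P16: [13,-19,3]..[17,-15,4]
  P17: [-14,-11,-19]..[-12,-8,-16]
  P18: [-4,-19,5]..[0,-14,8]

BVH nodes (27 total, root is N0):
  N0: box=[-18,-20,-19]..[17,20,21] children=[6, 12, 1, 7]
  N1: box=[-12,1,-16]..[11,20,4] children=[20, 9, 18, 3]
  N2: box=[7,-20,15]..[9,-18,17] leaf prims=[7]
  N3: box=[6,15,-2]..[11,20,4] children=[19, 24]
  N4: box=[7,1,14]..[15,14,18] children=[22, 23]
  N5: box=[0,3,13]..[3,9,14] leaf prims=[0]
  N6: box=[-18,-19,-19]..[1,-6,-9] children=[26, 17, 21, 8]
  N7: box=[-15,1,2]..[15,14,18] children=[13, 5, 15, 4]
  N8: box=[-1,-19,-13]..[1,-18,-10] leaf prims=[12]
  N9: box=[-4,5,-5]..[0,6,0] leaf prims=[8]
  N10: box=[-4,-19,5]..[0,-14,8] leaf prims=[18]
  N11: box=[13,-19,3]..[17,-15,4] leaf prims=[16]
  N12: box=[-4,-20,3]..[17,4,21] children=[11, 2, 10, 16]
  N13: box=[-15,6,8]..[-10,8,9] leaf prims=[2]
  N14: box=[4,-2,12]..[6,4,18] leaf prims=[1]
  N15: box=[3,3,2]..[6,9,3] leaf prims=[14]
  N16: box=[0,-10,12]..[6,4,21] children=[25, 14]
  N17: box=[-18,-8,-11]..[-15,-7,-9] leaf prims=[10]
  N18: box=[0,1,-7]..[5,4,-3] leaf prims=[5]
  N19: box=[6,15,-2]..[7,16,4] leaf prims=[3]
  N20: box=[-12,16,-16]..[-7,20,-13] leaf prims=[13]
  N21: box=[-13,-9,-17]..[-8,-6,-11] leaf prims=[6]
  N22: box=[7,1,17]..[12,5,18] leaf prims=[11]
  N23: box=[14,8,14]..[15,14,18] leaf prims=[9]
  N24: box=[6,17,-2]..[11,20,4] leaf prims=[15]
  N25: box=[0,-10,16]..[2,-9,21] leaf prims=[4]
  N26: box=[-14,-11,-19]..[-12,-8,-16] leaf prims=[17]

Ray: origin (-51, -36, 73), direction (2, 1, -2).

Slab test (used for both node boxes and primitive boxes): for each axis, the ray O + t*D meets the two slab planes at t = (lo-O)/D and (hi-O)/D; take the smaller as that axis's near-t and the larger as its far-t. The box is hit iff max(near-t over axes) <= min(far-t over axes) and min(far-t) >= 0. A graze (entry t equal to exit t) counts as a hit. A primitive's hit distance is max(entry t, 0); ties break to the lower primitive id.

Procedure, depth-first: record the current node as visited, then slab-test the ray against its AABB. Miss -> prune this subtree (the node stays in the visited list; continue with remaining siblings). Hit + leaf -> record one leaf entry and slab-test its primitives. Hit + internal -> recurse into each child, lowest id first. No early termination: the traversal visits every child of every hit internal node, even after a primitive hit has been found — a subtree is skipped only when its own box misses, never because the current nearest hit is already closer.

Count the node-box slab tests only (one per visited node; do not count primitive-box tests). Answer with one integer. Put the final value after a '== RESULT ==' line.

Walk:
N0 x:[33/2,34] y:[16,56] z:[26,46] -> hit [26,34], descend [1, 6, 7, 12]
  N1 x:[39/2,31] y:[37,56] z:[69/2,89/2] -> miss, prune
  N6 x:[33/2,26] y:[17,30] z:[41,46] -> miss, prune
  N7 x:[18,33] y:[37,50] z:[55/2,71/2] -> miss, prune
  N12 x:[47/2,34] y:[16,40] z:[26,35] -> hit [26,34], descend [2, 10, 11, 16]
    N2 x:[29,30] y:[16,18] z:[28,29] -> miss, prune
    N10 x:[47/2,51/2] y:[17,22] z:[65/2,34] -> miss, prune
    N11 x:[32,34] y:[17,21] z:[69/2,35] -> miss, prune
    N16 x:[51/2,57/2] y:[26,40] z:[26,61/2] -> hit [26,57/2], descend [14, 25]
      N14 x:[55/2,57/2] y:[34,40] z:[55/2,61/2] -> miss, prune
      N25 x:[51/2,53/2] y:[26,27] z:[26,57/2] -> hit [26,53/2] leaf, test {P4@t=26}

11 AABB tests over nodes [0, 1, 6, 7, 12, 2, 10, 11, 16, 14, 25]; 1 leaf entered; closest P4.

== RESULT ==
11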